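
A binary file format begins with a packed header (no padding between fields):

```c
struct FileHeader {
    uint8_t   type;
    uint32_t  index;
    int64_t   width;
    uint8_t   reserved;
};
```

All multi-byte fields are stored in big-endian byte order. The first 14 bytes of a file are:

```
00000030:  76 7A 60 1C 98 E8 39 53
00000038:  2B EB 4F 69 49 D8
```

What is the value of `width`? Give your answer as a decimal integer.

`width` follows `type` (1 B), `index` (4 B), so it starts at offset 1 + 4 = 5 and occupies 8 bytes.
Bytes at offsets 5..12: E8 39 53 2B EB 4F 69 49.
Big-endian stores the most-significant byte at the lowest address.
The bytes are already most-significant first: 0xE839532BEB4F6949.
Top bit is set, so as a signed 64-bit value this is 0xE839532BEB4F6949 − 2^64 = -1713246735141213879.

-1713246735141213879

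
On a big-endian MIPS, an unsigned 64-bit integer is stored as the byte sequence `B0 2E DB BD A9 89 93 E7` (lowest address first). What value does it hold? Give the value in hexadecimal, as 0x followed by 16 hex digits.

Big-endian: lowest address holds the most-significant byte.
The bytes are already most-significant first: 0xB02EDBBDA98993E7.

0xB02EDBBDA98993E7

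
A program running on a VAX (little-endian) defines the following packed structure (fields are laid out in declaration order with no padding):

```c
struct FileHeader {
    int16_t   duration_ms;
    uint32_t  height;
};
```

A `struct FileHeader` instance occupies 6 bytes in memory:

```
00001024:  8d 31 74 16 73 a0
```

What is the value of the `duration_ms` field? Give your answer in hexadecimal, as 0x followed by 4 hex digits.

`duration_ms` is the first field, at byte offset 0, occupying 2 bytes.
Bytes at offsets 0..1: 8D 31.
Little-endian: lowest address holds the least-significant byte.
Reassemble most-significant byte first: 31 8D → 0x318D.

0x318D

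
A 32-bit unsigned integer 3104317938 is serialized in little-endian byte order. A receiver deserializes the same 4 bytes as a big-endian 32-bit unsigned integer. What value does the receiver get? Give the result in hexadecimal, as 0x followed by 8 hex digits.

3104317938 in 32-bit hexadecimal is 0xB90821F2.
Stored little-endian, the bytes at ascending addresses are F2 21 08 B9.
Read back as big-endian, the last byte is least significant, giving 0xF22108B9.

0xF22108B9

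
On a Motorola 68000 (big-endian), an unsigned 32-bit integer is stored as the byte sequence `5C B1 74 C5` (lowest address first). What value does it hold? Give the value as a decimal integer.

Big-endian: lowest address holds the most-significant byte.
The bytes are already most-significant first: 0x5CB174C5.
0x5CB174C5 = 1555133637.

1555133637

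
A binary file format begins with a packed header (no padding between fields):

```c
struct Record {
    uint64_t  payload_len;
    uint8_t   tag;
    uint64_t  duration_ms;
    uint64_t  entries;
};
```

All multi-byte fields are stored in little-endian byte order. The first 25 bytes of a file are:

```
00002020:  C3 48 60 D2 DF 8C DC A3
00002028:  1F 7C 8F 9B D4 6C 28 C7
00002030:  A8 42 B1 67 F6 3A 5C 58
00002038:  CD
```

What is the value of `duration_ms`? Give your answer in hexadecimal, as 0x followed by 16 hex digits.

0xA8C7286CD49B8F7C

`duration_ms` follows `payload_len` (8 B), `tag` (1 B), so it starts at offset 8 + 1 = 9 and occupies 8 bytes.
Bytes at offsets 9..16: 7C 8F 9B D4 6C 28 C7 A8.
Little-endian: lowest address holds the least-significant byte.
Reassemble most-significant byte first: A8 C7 28 6C D4 9B 8F 7C → 0xA8C7286CD49B8F7C.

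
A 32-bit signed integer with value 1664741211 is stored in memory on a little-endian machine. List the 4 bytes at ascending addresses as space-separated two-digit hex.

5B EF 39 63

1664741211 in hexadecimal, padded to 32 bits, is 0x6339EF5B.
Split into bytes (most-significant first): 63 39 EF 5B.
Little-endian stores the least-significant byte at the lowest address.
So at ascending addresses the bytes are 5B EF 39 63.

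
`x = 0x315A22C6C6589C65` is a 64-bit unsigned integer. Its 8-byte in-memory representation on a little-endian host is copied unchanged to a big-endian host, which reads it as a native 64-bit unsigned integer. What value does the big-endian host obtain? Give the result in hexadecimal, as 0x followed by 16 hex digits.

0x659C58C6C6225A31

Stored little-endian, the bytes at ascending addresses are 65 9C 58 C6 C6 22 5A 31.
Read back as big-endian, the last byte is least significant, giving 0x659C58C6C6225A31.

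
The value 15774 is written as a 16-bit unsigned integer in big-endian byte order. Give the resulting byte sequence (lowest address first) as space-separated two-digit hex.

15774 in hexadecimal, padded to 16 bits, is 0x3D9E.
Split into bytes (most-significant first): 3D 9E.
Big-endian stores the most-significant byte at the lowest address.
So the memory order matches the most-significant-first order: 3D 9E.

3D 9E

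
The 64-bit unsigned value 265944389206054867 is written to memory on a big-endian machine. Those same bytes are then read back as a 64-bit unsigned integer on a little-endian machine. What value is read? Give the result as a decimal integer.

265944389206054867 in 64-bit hexadecimal is 0x03B0D30350A297D3.
Stored big-endian, the bytes at ascending addresses are 03 B0 D3 03 50 A2 97 D3.
Read back as little-endian, the first byte is least significant, giving 0xD397A25003D3B003.
0xD397A25003D3B003 = 15246833528031391747.

15246833528031391747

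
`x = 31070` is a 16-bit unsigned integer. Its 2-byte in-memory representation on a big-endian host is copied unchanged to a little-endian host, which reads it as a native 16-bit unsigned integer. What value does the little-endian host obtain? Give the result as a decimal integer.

24185

31070 in 16-bit hexadecimal is 0x795E.
Stored big-endian, the bytes at ascending addresses are 79 5E.
Read back as little-endian, the first byte is least significant, giving 0x5E79.
0x5E79 = 24185.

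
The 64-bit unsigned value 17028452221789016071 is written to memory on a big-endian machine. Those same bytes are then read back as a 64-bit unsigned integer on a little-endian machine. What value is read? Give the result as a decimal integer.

509032351648928236

17028452221789016071 in 64-bit hexadecimal is 0xEC5137133A721007.
Stored big-endian, the bytes at ascending addresses are EC 51 37 13 3A 72 10 07.
Read back as little-endian, the first byte is least significant, giving 0x0710723A133751EC.
0x0710723A133751EC = 509032351648928236.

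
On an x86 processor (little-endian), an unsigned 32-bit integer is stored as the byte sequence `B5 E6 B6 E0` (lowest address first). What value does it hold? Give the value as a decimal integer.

Little-endian stores the least-significant byte at the lowest address.
Reassemble most-significant byte first: E0 B6 E6 B5 → 0xE0B6E6B5.
0xE0B6E6B5 = 3770082997.

3770082997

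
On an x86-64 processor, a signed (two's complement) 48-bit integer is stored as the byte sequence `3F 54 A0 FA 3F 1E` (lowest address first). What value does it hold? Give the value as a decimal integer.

33260136584255

Little-endian stores the least-significant byte at the lowest address.
Reassemble most-significant byte first: 1E 3F FA A0 54 3F → 0x1E3FFAA0543F.
0x1E3FFAA0543F = 33260136584255.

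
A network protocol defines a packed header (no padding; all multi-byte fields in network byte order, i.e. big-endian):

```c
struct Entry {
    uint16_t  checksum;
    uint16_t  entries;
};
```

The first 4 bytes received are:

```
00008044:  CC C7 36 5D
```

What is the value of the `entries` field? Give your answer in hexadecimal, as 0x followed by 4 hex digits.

`entries` follows `checksum` (2 bytes), so it starts at byte offset 2 and occupies 2 bytes.
Bytes at offsets 2..3: 36 5D.
Big-endian stores the most-significant byte at the lowest address.
The bytes are already most-significant first: 0x365D.

0x365D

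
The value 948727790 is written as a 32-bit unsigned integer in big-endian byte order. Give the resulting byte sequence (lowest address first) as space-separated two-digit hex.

38 8C 6F EE

948727790 in hexadecimal, padded to 32 bits, is 0x388C6FEE.
Split into bytes (most-significant first): 38 8C 6F EE.
In big-endian order the high byte comes first in memory.
So the memory order matches the most-significant-first order: 38 8C 6F EE.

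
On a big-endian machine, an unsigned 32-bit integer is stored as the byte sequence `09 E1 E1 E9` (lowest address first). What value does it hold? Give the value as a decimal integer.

165798377

Big-endian stores the most-significant byte at the lowest address.
The bytes are already most-significant first: 0x09E1E1E9.
0x09E1E1E9 = 165798377.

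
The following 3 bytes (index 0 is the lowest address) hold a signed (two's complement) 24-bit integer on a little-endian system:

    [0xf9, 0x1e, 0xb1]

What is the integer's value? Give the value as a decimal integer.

-5169415

In little-endian order the low byte comes first in memory.
Reassemble most-significant byte first: B1 1E F9 → 0xB11EF9.
Top bit is set, so as a signed 24-bit value this is 0xB11EF9 − 2^24 = -5169415.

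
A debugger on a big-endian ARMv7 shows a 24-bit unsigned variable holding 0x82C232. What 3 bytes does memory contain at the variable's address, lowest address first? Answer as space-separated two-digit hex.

Split into bytes (most-significant first): 82 C2 32.
Big-endian: lowest address holds the most-significant byte.
So the memory order matches the most-significant-first order: 82 C2 32.

82 C2 32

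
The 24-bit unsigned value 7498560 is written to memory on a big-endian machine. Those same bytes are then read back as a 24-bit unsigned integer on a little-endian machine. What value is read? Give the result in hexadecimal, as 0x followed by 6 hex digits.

0x406B72

7498560 in 24-bit hexadecimal is 0x726B40.
Stored big-endian, the bytes at ascending addresses are 72 6B 40.
Read back as little-endian, the first byte is least significant, giving 0x406B72.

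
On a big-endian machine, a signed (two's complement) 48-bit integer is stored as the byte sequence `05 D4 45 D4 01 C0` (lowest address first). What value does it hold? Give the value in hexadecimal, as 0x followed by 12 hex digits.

Big-endian: lowest address holds the most-significant byte.
The bytes are already most-significant first: 0x05D445D401C0.

0x05D445D401C0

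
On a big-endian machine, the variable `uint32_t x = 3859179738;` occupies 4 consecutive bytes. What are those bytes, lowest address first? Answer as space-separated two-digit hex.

E6 06 68 DA

3859179738 in hexadecimal, padded to 32 bits, is 0xE60668DA.
Split into bytes (most-significant first): E6 06 68 DA.
In big-endian order the high byte comes first in memory.
So the memory order matches the most-significant-first order: E6 06 68 DA.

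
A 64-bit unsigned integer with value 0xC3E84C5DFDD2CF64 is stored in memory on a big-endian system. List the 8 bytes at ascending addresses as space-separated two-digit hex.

C3 E8 4C 5D FD D2 CF 64

Split into bytes (most-significant first): C3 E8 4C 5D FD D2 CF 64.
In big-endian order the high byte comes first in memory.
So the memory order matches the most-significant-first order: C3 E8 4C 5D FD D2 CF 64.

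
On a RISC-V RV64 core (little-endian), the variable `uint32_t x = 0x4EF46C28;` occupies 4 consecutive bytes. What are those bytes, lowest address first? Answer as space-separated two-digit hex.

Split into bytes (most-significant first): 4E F4 6C 28.
Little-endian: lowest address holds the least-significant byte.
So at ascending addresses the bytes are 28 6C F4 4E.

28 6C F4 4E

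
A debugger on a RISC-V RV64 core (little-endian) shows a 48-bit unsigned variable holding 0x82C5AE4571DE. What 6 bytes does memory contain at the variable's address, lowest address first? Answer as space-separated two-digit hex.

DE 71 45 AE C5 82

Split into bytes (most-significant first): 82 C5 AE 45 71 DE.
Little-endian: lowest address holds the least-significant byte.
So at ascending addresses the bytes are DE 71 45 AE C5 82.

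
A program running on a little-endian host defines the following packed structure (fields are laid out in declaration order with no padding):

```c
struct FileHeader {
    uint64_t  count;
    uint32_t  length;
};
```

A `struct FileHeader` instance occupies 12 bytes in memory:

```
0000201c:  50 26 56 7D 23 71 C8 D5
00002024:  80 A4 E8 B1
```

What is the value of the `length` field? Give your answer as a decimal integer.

2984813696

`length` follows `count` (8 bytes), so it starts at byte offset 8 and occupies 4 bytes.
Bytes at offsets 8..11: 80 A4 E8 B1.
In little-endian order the low byte comes first in memory.
Reassemble most-significant byte first: B1 E8 A4 80 → 0xB1E8A480.
0xB1E8A480 = 2984813696.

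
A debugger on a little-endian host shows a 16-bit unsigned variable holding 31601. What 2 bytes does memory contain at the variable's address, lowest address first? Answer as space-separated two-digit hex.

71 7B

31601 in hexadecimal, padded to 16 bits, is 0x7B71.
Split into bytes (most-significant first): 7B 71.
In little-endian order the low byte comes first in memory.
So at ascending addresses the bytes are 71 7B.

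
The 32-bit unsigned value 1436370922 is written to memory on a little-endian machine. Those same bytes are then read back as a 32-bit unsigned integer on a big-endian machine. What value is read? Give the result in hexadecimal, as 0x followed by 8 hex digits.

0xEA479D55

1436370922 in 32-bit hexadecimal is 0x559D47EA.
Stored little-endian, the bytes at ascending addresses are EA 47 9D 55.
Read back as big-endian, the last byte is least significant, giving 0xEA479D55.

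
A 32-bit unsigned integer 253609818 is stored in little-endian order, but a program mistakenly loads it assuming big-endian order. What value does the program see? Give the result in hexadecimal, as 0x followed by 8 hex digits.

0x5AC71D0F

253609818 in 32-bit hexadecimal is 0x0F1DC75A.
Stored little-endian, the bytes at ascending addresses are 5A C7 1D 0F.
Read back as big-endian, the last byte is least significant, giving 0x5AC71D0F.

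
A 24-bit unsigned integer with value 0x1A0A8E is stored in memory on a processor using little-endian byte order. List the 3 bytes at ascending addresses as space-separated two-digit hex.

8E 0A 1A

Split into bytes (most-significant first): 1A 0A 8E.
Little-endian: lowest address holds the least-significant byte.
So at ascending addresses the bytes are 8E 0A 1A.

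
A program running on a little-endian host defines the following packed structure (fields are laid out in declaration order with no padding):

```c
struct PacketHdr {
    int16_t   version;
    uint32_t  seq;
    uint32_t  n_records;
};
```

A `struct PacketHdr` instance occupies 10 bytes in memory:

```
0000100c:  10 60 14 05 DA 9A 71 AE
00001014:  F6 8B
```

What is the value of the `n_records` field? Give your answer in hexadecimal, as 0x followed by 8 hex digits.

`n_records` follows `version` (2 B), `seq` (4 B), so it starts at offset 2 + 4 = 6 and occupies 4 bytes.
Bytes at offsets 6..9: 71 AE F6 8B.
In little-endian order the low byte comes first in memory.
Reassemble most-significant byte first: 8B F6 AE 71 → 0x8BF6AE71.

0x8BF6AE71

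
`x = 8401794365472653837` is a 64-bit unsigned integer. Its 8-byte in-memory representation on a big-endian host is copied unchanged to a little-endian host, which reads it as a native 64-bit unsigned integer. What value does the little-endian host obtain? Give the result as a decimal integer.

8401794365472653837 in 64-bit hexadecimal is 0x74992B75F5E0420D.
Stored big-endian, the bytes at ascending addresses are 74 99 2B 75 F5 E0 42 0D.
Read back as little-endian, the first byte is least significant, giving 0x0D42E0F5752B9974.
0x0D42E0F5752B9974 = 955573415793367412.

955573415793367412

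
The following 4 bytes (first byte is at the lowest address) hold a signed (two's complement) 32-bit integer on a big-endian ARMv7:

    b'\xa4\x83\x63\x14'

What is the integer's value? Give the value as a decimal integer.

-1534893292

Big-endian stores the most-significant byte at the lowest address.
The bytes are already most-significant first: 0xA4836314.
Top bit is set, so as a signed 32-bit value this is 0xA4836314 − 2^32 = -1534893292.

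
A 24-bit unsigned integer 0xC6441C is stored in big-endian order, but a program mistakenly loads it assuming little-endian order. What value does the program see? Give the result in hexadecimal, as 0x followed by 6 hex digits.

0x1C44C6

Stored big-endian, the bytes at ascending addresses are C6 44 1C.
Read back as little-endian, the first byte is least significant, giving 0x1C44C6.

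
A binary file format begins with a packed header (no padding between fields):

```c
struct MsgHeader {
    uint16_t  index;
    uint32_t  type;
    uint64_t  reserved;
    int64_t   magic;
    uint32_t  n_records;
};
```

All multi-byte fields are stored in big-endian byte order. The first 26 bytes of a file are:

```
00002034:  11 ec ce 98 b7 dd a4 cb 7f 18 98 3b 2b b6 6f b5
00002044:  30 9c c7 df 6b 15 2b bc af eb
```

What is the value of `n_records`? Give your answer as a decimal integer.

733786091

`n_records` follows `index` (2 B), `type` (4 B), `reserved` (8 B), `magic` (8 B), so it starts at offset 2 + 4 + 8 + 8 = 22 and occupies 4 bytes.
Bytes at offsets 22..25: 2B BC AF EB.
Big-endian: lowest address holds the most-significant byte.
The bytes are already most-significant first: 0x2BBCAFEB.
0x2BBCAFEB = 733786091.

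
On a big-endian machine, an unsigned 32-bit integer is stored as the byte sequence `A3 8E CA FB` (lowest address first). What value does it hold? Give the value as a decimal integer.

Big-endian stores the most-significant byte at the lowest address.
The bytes are already most-significant first: 0xA38ECAFB.
0xA38ECAFB = 2744044283.

2744044283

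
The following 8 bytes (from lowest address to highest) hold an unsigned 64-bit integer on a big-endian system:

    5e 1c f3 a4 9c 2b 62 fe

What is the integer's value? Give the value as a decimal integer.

Big-endian: lowest address holds the most-significant byte.
The bytes are already most-significant first: 0x5E1CF3A49C2B62FE.
0x5E1CF3A49C2B62FE = 6781563027233399550.

6781563027233399550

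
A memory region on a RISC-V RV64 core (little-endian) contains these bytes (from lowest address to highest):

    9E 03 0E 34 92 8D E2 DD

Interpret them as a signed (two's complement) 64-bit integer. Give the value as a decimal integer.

-2458246787512794210

Little-endian stores the least-significant byte at the lowest address.
Reassemble most-significant byte first: DD E2 8D 92 34 0E 03 9E → 0xDDE28D92340E039E.
Top bit is set, so as a signed 64-bit value this is 0xDDE28D92340E039E − 2^64 = -2458246787512794210.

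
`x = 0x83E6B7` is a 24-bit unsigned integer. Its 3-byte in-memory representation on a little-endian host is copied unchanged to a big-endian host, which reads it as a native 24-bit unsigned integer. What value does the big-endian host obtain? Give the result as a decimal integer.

Stored little-endian, the bytes at ascending addresses are B7 E6 83.
Read back as big-endian, the last byte is least significant, giving 0xB7E683.
0xB7E683 = 12052099.

12052099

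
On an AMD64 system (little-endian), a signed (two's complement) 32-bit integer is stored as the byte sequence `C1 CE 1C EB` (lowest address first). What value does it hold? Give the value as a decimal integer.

-350433599

Little-endian stores the least-significant byte at the lowest address.
Reassemble most-significant byte first: EB 1C CE C1 → 0xEB1CCEC1.
Top bit is set, so as a signed 32-bit value this is 0xEB1CCEC1 − 2^32 = -350433599.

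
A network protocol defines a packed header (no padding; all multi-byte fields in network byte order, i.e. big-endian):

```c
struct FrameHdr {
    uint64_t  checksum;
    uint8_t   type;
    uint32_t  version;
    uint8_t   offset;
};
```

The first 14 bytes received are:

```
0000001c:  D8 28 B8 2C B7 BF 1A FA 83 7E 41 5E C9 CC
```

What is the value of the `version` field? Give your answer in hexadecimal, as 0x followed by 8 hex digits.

0x7E415EC9

`version` follows `checksum` (8 B), `type` (1 B), so it starts at offset 8 + 1 = 9 and occupies 4 bytes.
Bytes at offsets 9..12: 7E 41 5E C9.
Big-endian: lowest address holds the most-significant byte.
The bytes are already most-significant first: 0x7E415EC9.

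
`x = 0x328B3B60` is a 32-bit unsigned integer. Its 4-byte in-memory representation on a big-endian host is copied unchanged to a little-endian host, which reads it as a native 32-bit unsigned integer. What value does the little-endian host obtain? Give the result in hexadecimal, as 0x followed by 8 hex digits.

0x603B8B32

Stored big-endian, the bytes at ascending addresses are 32 8B 3B 60.
Read back as little-endian, the first byte is least significant, giving 0x603B8B32.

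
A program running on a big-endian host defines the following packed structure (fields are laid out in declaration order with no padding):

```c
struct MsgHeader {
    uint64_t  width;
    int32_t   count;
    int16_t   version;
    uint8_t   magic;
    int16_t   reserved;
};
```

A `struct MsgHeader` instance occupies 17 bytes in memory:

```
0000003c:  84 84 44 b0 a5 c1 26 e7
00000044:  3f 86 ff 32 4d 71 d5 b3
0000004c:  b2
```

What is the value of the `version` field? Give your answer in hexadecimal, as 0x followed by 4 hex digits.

0x4D71

`version` follows `width` (8 B), `count` (4 B), so it starts at offset 8 + 4 = 12 and occupies 2 bytes.
Bytes at offsets 12..13: 4D 71.
Big-endian stores the most-significant byte at the lowest address.
The bytes are already most-significant first: 0x4D71.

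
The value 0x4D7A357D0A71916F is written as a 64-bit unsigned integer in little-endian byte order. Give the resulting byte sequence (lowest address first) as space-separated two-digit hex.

6F 91 71 0A 7D 35 7A 4D

Split into bytes (most-significant first): 4D 7A 35 7D 0A 71 91 6F.
In little-endian order the low byte comes first in memory.
So at ascending addresses the bytes are 6F 91 71 0A 7D 35 7A 4D.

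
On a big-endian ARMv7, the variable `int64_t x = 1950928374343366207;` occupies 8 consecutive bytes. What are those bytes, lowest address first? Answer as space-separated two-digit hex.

1950928374343366207 in hexadecimal, padded to 64 bits, is 0x1B1317051EF7763F.
Split into bytes (most-significant first): 1B 13 17 05 1E F7 76 3F.
In big-endian order the high byte comes first in memory.
So the memory order matches the most-significant-first order: 1B 13 17 05 1E F7 76 3F.

1B 13 17 05 1E F7 76 3F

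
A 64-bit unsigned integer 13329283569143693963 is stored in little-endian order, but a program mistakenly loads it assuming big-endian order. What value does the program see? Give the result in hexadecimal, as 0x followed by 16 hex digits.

0x8BC242D9C820FBB8

13329283569143693963 in 64-bit hexadecimal is 0xB8FB20C8D942C28B.
Stored little-endian, the bytes at ascending addresses are 8B C2 42 D9 C8 20 FB B8.
Read back as big-endian, the last byte is least significant, giving 0x8BC242D9C820FBB8.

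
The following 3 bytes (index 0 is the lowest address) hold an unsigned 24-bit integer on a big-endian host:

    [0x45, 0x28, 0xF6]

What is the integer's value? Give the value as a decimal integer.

4532470

In big-endian order the high byte comes first in memory.
The bytes are already most-significant first: 0x4528F6.
0x4528F6 = 4532470.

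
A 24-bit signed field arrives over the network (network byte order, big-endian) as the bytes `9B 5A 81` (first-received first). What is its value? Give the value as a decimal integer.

-6595967

In big-endian order the high byte comes first in memory.
The bytes are already most-significant first: 0x9B5A81.
Top bit is set, so as a signed 24-bit value this is 0x9B5A81 − 2^24 = -6595967.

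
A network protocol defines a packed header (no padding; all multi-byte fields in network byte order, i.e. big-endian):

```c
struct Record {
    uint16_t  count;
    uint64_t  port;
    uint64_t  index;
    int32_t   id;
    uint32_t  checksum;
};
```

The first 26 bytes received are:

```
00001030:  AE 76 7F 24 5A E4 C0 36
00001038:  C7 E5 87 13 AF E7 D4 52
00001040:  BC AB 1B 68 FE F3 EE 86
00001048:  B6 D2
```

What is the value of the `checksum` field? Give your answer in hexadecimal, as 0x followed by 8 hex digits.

`checksum` follows `count` (2 B), `port` (8 B), `index` (8 B), `id` (4 B), so it starts at offset 2 + 8 + 8 + 4 = 22 and occupies 4 bytes.
Bytes at offsets 22..25: EE 86 B6 D2.
In big-endian order the high byte comes first in memory.
The bytes are already most-significant first: 0xEE86B6D2.

0xEE86B6D2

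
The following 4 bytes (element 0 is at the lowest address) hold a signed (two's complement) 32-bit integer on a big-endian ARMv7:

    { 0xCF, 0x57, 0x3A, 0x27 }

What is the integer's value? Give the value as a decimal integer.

-816367065

Big-endian stores the most-significant byte at the lowest address.
The bytes are already most-significant first: 0xCF573A27.
Top bit is set, so as a signed 32-bit value this is 0xCF573A27 − 2^32 = -816367065.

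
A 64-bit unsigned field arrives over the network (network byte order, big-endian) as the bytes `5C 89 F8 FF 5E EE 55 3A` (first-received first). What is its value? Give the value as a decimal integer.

Big-endian stores the most-significant byte at the lowest address.
The bytes are already most-significant first: 0x5C89F8FF5EEE553A.
0x5C89F8FF5EEE553A = 6668134498991756602.

6668134498991756602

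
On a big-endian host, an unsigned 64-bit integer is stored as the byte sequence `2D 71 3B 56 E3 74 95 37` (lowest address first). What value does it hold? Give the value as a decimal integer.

Big-endian stores the most-significant byte at the lowest address.
The bytes are already most-significant first: 0x2D713B56E3749537.
0x2D713B56E3749537 = 3274463648444355895.

3274463648444355895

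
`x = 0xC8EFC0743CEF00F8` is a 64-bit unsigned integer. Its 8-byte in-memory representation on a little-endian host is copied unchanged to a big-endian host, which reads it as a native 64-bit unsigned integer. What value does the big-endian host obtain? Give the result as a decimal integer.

17870546364342005704

Stored little-endian, the bytes at ascending addresses are F8 00 EF 3C 74 C0 EF C8.
Read back as big-endian, the last byte is least significant, giving 0xF800EF3C74C0EFC8.
0xF800EF3C74C0EFC8 = 17870546364342005704.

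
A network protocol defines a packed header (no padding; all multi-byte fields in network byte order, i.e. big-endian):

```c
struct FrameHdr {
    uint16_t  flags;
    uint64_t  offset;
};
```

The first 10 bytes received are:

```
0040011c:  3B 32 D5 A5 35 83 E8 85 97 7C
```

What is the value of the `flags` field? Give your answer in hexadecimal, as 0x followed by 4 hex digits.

`flags` is the first field, at byte offset 0, occupying 2 bytes.
Bytes at offsets 0..1: 3B 32.
In big-endian order the high byte comes first in memory.
The bytes are already most-significant first: 0x3B32.

0x3B32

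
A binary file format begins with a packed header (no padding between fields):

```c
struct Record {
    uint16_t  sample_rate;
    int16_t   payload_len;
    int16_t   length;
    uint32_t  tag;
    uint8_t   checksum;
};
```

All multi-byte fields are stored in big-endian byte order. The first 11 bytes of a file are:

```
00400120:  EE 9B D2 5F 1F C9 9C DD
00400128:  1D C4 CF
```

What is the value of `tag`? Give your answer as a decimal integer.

2631736772

`tag` follows `sample_rate` (2 B), `payload_len` (2 B), `length` (2 B), so it starts at offset 2 + 2 + 2 = 6 and occupies 4 bytes.
Bytes at offsets 6..9: 9C DD 1D C4.
Big-endian: lowest address holds the most-significant byte.
The bytes are already most-significant first: 0x9CDD1DC4.
0x9CDD1DC4 = 2631736772.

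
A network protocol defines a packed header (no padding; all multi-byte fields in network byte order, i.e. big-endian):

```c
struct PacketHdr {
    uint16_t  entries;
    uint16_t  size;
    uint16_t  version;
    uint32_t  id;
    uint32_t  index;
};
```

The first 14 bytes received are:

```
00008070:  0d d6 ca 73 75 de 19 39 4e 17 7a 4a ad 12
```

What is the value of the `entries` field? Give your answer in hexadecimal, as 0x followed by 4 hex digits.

0x0DD6

`entries` is the first field, at byte offset 0, occupying 2 bytes.
Bytes at offsets 0..1: 0D D6.
Big-endian: lowest address holds the most-significant byte.
The bytes are already most-significant first: 0x0DD6.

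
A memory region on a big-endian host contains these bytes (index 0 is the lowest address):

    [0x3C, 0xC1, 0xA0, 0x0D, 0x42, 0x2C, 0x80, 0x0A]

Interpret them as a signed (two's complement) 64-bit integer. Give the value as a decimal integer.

4377956291586064394

Big-endian: lowest address holds the most-significant byte.
The bytes are already most-significant first: 0x3CC1A00D422C800A.
0x3CC1A00D422C800A = 4377956291586064394.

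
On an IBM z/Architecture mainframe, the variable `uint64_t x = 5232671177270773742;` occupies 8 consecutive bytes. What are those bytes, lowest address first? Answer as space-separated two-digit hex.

48 9E 2E B6 3B A6 47 EE

5232671177270773742 in hexadecimal, padded to 64 bits, is 0x489E2EB63BA647EE.
Split into bytes (most-significant first): 48 9E 2E B6 3B A6 47 EE.
In big-endian order the high byte comes first in memory.
So the memory order matches the most-significant-first order: 48 9E 2E B6 3B A6 47 EE.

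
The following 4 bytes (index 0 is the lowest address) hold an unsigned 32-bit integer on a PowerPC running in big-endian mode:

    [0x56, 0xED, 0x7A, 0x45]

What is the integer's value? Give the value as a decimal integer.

In big-endian order the high byte comes first in memory.
The bytes are already most-significant first: 0x56ED7A45.
0x56ED7A45 = 1458403909.

1458403909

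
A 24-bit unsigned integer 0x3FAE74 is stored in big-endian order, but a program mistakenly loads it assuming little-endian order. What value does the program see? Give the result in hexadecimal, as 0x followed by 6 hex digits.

Stored big-endian, the bytes at ascending addresses are 3F AE 74.
Read back as little-endian, the first byte is least significant, giving 0x74AE3F.

0x74AE3F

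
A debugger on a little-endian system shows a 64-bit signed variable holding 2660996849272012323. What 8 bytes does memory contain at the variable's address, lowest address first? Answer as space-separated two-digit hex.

23 BE 4A 2D 89 C2 ED 24

2660996849272012323 in hexadecimal, padded to 64 bits, is 0x24EDC2892D4ABE23.
Split into bytes (most-significant first): 24 ED C2 89 2D 4A BE 23.
In little-endian order the low byte comes first in memory.
So at ascending addresses the bytes are 23 BE 4A 2D 89 C2 ED 24.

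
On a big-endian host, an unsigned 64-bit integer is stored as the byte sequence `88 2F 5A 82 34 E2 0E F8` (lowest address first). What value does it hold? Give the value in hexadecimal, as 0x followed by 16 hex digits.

In big-endian order the high byte comes first in memory.
The bytes are already most-significant first: 0x882F5A8234E20EF8.

0x882F5A8234E20EF8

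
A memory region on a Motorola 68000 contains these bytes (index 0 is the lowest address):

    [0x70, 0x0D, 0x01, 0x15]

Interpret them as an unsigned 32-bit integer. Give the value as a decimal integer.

1879900437

Big-endian stores the most-significant byte at the lowest address.
The bytes are already most-significant first: 0x700D0115.
0x700D0115 = 1879900437.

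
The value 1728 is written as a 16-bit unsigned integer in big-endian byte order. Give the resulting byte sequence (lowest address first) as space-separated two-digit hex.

06 C0

1728 in hexadecimal, padded to 16 bits, is 0x06C0.
Split into bytes (most-significant first): 06 C0.
Big-endian stores the most-significant byte at the lowest address.
So the memory order matches the most-significant-first order: 06 C0.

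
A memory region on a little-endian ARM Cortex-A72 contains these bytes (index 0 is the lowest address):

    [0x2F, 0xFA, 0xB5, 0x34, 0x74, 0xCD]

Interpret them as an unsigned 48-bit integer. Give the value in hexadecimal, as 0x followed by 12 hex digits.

In little-endian order the low byte comes first in memory.
Reassemble most-significant byte first: CD 74 34 B5 FA 2F → 0xCD7434B5FA2F.

0xCD7434B5FA2F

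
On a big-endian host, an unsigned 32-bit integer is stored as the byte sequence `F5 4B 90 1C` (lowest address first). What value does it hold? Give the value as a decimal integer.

4115370012

Big-endian: lowest address holds the most-significant byte.
The bytes are already most-significant first: 0xF54B901C.
0xF54B901C = 4115370012.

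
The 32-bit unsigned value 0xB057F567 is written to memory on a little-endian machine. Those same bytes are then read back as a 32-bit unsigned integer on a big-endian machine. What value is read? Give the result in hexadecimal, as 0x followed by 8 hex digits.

Stored little-endian, the bytes at ascending addresses are 67 F5 57 B0.
Read back as big-endian, the last byte is least significant, giving 0x67F557B0.

0x67F557B0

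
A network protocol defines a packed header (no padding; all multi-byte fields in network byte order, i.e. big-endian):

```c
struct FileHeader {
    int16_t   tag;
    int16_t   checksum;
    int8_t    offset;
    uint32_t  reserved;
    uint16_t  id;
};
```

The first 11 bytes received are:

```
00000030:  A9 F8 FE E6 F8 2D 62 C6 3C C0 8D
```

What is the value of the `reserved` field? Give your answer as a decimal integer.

761447996

`reserved` follows `tag` (2 B), `checksum` (2 B), `offset` (1 B), so it starts at offset 2 + 2 + 1 = 5 and occupies 4 bytes.
Bytes at offsets 5..8: 2D 62 C6 3C.
Big-endian: lowest address holds the most-significant byte.
The bytes are already most-significant first: 0x2D62C63C.
0x2D62C63C = 761447996.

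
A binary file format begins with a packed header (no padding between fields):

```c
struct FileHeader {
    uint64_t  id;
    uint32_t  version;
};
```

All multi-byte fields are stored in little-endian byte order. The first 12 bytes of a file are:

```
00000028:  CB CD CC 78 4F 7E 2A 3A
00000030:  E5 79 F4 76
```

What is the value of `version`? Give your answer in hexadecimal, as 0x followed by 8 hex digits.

0x76F479E5

`version` follows `id` (8 bytes), so it starts at byte offset 8 and occupies 4 bytes.
Bytes at offsets 8..11: E5 79 F4 76.
Little-endian stores the least-significant byte at the lowest address.
Reassemble most-significant byte first: 76 F4 79 E5 → 0x76F479E5.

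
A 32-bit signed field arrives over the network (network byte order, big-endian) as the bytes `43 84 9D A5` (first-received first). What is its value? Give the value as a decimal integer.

Big-endian stores the most-significant byte at the lowest address.
The bytes are already most-significant first: 0x43849DA5.
0x43849DA5 = 1132764581.

1132764581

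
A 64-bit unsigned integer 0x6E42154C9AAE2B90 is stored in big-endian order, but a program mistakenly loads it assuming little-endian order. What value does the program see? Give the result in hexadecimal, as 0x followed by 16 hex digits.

0x902BAE9A4C15426E

Stored big-endian, the bytes at ascending addresses are 6E 42 15 4C 9A AE 2B 90.
Read back as little-endian, the first byte is least significant, giving 0x902BAE9A4C15426E.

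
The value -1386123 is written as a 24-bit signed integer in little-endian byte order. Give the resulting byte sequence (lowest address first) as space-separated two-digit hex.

75 D9 EA

Two's complement of -1386123 in 24 bits: 1386123 = 0x15268B; invert → 0xEAD974; add 1 → 0xEAD975.
Split into bytes (most-significant first): EA D9 75.
Little-endian: lowest address holds the least-significant byte.
So at ascending addresses the bytes are 75 D9 EA.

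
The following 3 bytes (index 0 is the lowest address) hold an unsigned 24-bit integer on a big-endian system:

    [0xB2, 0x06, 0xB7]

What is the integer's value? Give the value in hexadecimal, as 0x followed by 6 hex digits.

Big-endian: lowest address holds the most-significant byte.
The bytes are already most-significant first: 0xB206B7.

0xB206B7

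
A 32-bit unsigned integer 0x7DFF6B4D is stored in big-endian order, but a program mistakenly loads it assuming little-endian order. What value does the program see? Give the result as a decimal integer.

Stored big-endian, the bytes at ascending addresses are 7D FF 6B 4D.
Read back as little-endian, the first byte is least significant, giving 0x4D6BFF7D.
0x4D6BFF7D = 1298923389.

1298923389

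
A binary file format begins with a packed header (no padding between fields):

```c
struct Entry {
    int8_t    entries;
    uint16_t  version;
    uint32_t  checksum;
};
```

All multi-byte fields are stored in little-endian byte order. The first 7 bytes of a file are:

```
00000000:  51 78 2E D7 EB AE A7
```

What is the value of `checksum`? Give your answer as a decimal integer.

`checksum` follows `entries` (1 B), `version` (2 B), so it starts at offset 1 + 2 = 3 and occupies 4 bytes.
Bytes at offsets 3..6: D7 EB AE A7.
Little-endian stores the least-significant byte at the lowest address.
Reassemble most-significant byte first: A7 AE EB D7 → 0xA7AEEBD7.
0xA7AEEBD7 = 2813258711.

2813258711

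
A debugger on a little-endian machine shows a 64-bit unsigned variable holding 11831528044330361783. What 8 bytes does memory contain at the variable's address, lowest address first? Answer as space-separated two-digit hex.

11831528044330361783 in hexadecimal, padded to 64 bits, is 0xA4320811F86223B7.
Split into bytes (most-significant first): A4 32 08 11 F8 62 23 B7.
Little-endian: lowest address holds the least-significant byte.
So at ascending addresses the bytes are B7 23 62 F8 11 08 32 A4.

B7 23 62 F8 11 08 32 A4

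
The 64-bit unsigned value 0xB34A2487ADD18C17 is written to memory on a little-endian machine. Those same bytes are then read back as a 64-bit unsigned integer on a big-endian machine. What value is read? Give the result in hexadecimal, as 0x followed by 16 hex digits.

0x178CD1AD87244AB3

Stored little-endian, the bytes at ascending addresses are 17 8C D1 AD 87 24 4A B3.
Read back as big-endian, the last byte is least significant, giving 0x178CD1AD87244AB3.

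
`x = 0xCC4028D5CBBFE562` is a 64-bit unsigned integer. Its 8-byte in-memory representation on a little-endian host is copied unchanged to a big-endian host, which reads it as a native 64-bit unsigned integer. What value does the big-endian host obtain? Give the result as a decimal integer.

Stored little-endian, the bytes at ascending addresses are 62 E5 BF CB D5 28 40 CC.
Read back as big-endian, the last byte is least significant, giving 0x62E5BFCBD52840CC.
0x62E5BFCBD52840CC = 7126312867559129292.

7126312867559129292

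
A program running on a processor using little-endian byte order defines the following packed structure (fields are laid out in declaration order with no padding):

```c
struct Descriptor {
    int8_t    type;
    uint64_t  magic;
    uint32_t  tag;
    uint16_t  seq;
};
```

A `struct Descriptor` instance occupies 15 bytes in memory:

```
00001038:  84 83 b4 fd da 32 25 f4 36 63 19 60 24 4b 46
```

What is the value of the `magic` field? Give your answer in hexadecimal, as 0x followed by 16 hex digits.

0x36F42532DAFDB483

`magic` follows `type` (1 byte), so it starts at byte offset 1 and occupies 8 bytes.
Bytes at offsets 1..8: 83 B4 FD DA 32 25 F4 36.
In little-endian order the low byte comes first in memory.
Reassemble most-significant byte first: 36 F4 25 32 DA FD B4 83 → 0x36F42532DAFDB483.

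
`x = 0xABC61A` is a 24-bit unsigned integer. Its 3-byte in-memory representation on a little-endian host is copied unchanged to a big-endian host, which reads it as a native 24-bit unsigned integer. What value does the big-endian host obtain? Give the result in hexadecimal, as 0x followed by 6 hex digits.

0x1AC6AB

Stored little-endian, the bytes at ascending addresses are 1A C6 AB.
Read back as big-endian, the last byte is least significant, giving 0x1AC6AB.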